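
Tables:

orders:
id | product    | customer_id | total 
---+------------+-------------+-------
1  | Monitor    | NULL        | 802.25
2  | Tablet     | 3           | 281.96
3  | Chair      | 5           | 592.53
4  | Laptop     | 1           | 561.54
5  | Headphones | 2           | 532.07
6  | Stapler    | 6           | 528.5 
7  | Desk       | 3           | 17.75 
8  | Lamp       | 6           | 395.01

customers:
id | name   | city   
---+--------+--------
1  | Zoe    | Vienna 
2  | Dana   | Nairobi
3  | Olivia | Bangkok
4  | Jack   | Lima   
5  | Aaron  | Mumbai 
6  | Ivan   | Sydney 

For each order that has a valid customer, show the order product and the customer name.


INNER JOIN keeps only orders rows whose customer_id matches an id in customers. Walk through each order:
  - order 1 (Monitor): customer_id=NULL, no match -> dropped
  - order 2 (Tablet): customer_id=3 -> matches Olivia
  - order 3 (Chair): customer_id=5 -> matches Aaron
  - order 4 (Laptop): customer_id=1 -> matches Zoe
  - order 5 (Headphones): customer_id=2 -> matches Dana
  - order 6 (Stapler): customer_id=6 -> matches Ivan
  - order 7 (Desk): customer_id=3 -> matches Olivia
  - order 8 (Lamp): customer_id=6 -> matches Ivan
So 1 of 8 rows is dropped.

SQL:
SELECT a.product, b.name AS customer
FROM orders a
INNER JOIN customers b ON a.customer_id = b.id

Result:
product    | customer
-----------+---------
Tablet     | Olivia  
Chair      | Aaron   
Laptop     | Zoe     
Headphones | Dana    
Stapler    | Ivan    
Desk       | Olivia  
Lamp       | Ivan    


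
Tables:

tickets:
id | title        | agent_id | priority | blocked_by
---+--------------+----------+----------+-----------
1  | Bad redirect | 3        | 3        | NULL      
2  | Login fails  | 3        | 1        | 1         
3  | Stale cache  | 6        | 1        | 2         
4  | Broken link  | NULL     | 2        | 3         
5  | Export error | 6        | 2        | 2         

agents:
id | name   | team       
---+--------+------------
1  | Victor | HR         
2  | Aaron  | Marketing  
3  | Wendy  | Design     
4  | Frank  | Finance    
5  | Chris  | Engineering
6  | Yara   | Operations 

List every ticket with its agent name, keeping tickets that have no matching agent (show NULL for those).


LEFT JOIN keeps every row from tickets (the left table); where agent_id has no match in agents, the agent columns become NULL. Walk through each ticket:
  - ticket 1 (Bad redirect): agent_id=3 -> matches Wendy
  - ticket 2 (Login fails): agent_id=3 -> matches Wendy
  - ticket 3 (Stale cache): agent_id=6 -> matches Yara
  - ticket 4 (Broken link): agent_id=NULL, no match -> kept with NULL
  - ticket 5 (Export error): agent_id=6 -> matches Yara
All 5 rows appear; 1 has NULL agent.

SQL:
SELECT a.title, b.name AS agent
FROM tickets a
LEFT JOIN agents b ON a.agent_id = b.id

Result:
title        | agent
-------------+------
Bad redirect | Wendy
Login fails  | Wendy
Stale cache  | Yara 
Broken link  | NULL 
Export error | Yara 


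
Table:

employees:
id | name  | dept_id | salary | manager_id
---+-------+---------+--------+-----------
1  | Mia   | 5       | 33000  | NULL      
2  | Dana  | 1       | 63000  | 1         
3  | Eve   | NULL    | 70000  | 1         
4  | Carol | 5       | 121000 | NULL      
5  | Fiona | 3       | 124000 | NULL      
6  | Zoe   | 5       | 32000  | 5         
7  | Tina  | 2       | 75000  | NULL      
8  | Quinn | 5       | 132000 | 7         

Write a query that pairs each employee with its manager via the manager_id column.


This is a self-join: employees is joined to a second copy of itself, matching each row's manager_id to another row's id. Use LEFT JOIN so rows with manager_id=NULL are kept.
  - employee 1 (Mia): manager_id=NULL -> NULL
  - employee 2 (Dana): manager_id=1 -> Mia
  - employee 3 (Eve): manager_id=1 -> Mia
  - employee 4 (Carol): manager_id=NULL -> NULL
  - employee 5 (Fiona): manager_id=NULL -> NULL
  - employee 6 (Zoe): manager_id=5 -> Fiona
  - employee 7 (Tina): manager_id=NULL -> NULL
  - employee 8 (Quinn): manager_id=7 -> Tina

SQL:
SELECT a.name AS item, b.name AS manager
FROM employees a
LEFT JOIN employees b ON a.manager_id = b.id

Result:
item  | manager
------+--------
Mia   | NULL   
Dana  | Mia    
Eve   | Mia    
Carol | NULL   
Fiona | NULL   
Zoe   | Fiona  
Tina  | NULL   
Quinn | Tina   


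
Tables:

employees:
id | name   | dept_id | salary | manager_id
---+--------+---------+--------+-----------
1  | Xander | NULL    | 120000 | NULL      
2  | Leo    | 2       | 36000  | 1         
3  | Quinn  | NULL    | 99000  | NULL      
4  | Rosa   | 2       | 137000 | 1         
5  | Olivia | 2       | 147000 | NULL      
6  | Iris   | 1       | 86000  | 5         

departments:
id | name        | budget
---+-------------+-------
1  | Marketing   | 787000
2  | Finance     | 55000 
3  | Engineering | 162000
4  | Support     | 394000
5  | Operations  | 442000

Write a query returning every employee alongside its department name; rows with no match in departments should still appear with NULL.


LEFT JOIN keeps every row from employees (the left table); where dept_id has no match in departments, the department columns become NULL. Walk through each employee:
  - employee 1 (Xander): dept_id=NULL, no match -> kept with NULL
  - employee 2 (Leo): dept_id=2 -> matches Finance
  - employee 3 (Quinn): dept_id=NULL, no match -> kept with NULL
  - employee 4 (Rosa): dept_id=2 -> matches Finance
  - employee 5 (Olivia): dept_id=2 -> matches Finance
  - employee 6 (Iris): dept_id=1 -> matches Marketing
All 6 rows appear; 2 have NULL department.

SQL:
SELECT a.name, b.name AS department
FROM employees a
LEFT JOIN departments b ON a.dept_id = b.id

Result:
name   | department
-------+-----------
Xander | NULL      
Leo    | Finance   
Quinn  | NULL      
Rosa   | Finance   
Olivia | Finance   
Iris   | Marketing 


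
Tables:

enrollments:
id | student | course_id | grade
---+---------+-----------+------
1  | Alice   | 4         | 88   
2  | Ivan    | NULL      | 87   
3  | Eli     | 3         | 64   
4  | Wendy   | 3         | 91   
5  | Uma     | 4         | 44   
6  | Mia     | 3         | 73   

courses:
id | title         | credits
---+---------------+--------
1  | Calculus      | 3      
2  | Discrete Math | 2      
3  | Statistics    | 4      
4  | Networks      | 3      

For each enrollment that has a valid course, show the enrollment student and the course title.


INNER JOIN keeps only enrollments rows whose course_id matches an id in courses. Walk through each enrollment:
  - enrollment 1 (Alice): course_id=4 -> matches Networks
  - enrollment 2 (Ivan): course_id=NULL, no match -> dropped
  - enrollment 3 (Eli): course_id=3 -> matches Statistics
  - enrollment 4 (Wendy): course_id=3 -> matches Statistics
  - enrollment 5 (Uma): course_id=4 -> matches Networks
  - enrollment 6 (Mia): course_id=3 -> matches Statistics
So 1 of 6 rows is dropped.

SQL:
SELECT a.student, b.title AS course
FROM enrollments a
INNER JOIN courses b ON a.course_id = b.id

Result:
student | course    
--------+-----------
Alice   | Networks  
Eli     | Statistics
Wendy   | Statistics
Uma     | Networks  
Mia     | Statistics


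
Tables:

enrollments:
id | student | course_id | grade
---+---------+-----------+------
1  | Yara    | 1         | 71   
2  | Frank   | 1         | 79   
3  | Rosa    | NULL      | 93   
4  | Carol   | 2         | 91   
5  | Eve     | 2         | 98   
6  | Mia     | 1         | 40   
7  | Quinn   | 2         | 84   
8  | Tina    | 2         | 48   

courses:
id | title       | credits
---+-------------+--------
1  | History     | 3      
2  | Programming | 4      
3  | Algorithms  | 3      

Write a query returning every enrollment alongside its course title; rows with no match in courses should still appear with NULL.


LEFT JOIN keeps every row from enrollments (the left table); where course_id has no match in courses, the course columns become NULL. Walk through each enrollment:
  - enrollment 1 (Yara): course_id=1 -> matches History
  - enrollment 2 (Frank): course_id=1 -> matches History
  - enrollment 3 (Rosa): course_id=NULL, no match -> kept with NULL
  - enrollment 4 (Carol): course_id=2 -> matches Programming
  - enrollment 5 (Eve): course_id=2 -> matches Programming
  - enrollment 6 (Mia): course_id=1 -> matches History
  - enrollment 7 (Quinn): course_id=2 -> matches Programming
  - enrollment 8 (Tina): course_id=2 -> matches Programming
All 8 rows appear; 1 has NULL course.

SQL:
SELECT a.student, b.title AS course
FROM enrollments a
LEFT JOIN courses b ON a.course_id = b.id

Result:
student | course     
--------+------------
Yara    | History    
Frank   | History    
Rosa    | NULL       
Carol   | Programming
Eve     | Programming
Mia     | History    
Quinn   | Programming
Tina    | Programming


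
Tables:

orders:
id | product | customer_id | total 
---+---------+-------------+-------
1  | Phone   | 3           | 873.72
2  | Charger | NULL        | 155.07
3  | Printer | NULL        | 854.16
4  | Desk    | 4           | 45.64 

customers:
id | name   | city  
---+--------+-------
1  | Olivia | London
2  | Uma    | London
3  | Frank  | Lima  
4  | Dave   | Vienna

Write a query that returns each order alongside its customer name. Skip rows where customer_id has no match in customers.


INNER JOIN keeps only orders rows whose customer_id matches an id in customers. Walk through each order:
  - order 1 (Phone): customer_id=3 -> matches Frank
  - order 2 (Charger): customer_id=NULL, no match -> dropped
  - order 3 (Printer): customer_id=NULL, no match -> dropped
  - order 4 (Desk): customer_id=4 -> matches Dave
So 2 of 4 rows are dropped.

SQL:
SELECT a.product, b.name AS customer
FROM orders a
INNER JOIN customers b ON a.customer_id = b.id

Result:
product | customer
--------+---------
Phone   | Frank   
Desk    | Dave    


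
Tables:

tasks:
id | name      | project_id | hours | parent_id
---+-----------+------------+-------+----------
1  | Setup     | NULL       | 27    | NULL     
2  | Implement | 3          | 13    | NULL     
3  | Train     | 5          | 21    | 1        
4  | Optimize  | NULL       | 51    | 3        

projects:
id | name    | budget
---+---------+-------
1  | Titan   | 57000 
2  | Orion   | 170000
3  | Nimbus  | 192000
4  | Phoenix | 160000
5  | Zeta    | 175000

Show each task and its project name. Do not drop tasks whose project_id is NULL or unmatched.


LEFT JOIN keeps every row from tasks (the left table); where project_id has no match in projects, the project columns become NULL. Walk through each task:
  - task 1 (Setup): project_id=NULL, no match -> kept with NULL
  - task 2 (Implement): project_id=3 -> matches Nimbus
  - task 3 (Train): project_id=5 -> matches Zeta
  - task 4 (Optimize): project_id=NULL, no match -> kept with NULL
All 4 rows appear; 2 have NULL project.

SQL:
SELECT a.name, b.name AS project
FROM tasks a
LEFT JOIN projects b ON a.project_id = b.id

Result:
name      | project
----------+--------
Setup     | NULL   
Implement | Nimbus 
Train     | Zeta   
Optimize  | NULL   


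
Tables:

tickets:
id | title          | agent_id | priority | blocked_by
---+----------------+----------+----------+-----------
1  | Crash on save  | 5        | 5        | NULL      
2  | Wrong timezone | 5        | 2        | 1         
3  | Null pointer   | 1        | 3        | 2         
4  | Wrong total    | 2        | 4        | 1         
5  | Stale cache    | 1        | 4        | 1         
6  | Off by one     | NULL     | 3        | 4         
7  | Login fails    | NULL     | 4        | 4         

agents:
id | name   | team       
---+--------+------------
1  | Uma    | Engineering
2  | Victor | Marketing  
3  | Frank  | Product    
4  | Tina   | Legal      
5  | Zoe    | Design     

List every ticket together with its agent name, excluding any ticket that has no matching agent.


INNER JOIN keeps only tickets rows whose agent_id matches an id in agents. Walk through each ticket:
  - ticket 1 (Crash on save): agent_id=5 -> matches Zoe
  - ticket 2 (Wrong timezone): agent_id=5 -> matches Zoe
  - ticket 3 (Null pointer): agent_id=1 -> matches Uma
  - ticket 4 (Wrong total): agent_id=2 -> matches Victor
  - ticket 5 (Stale cache): agent_id=1 -> matches Uma
  - ticket 6 (Off by one): agent_id=NULL, no match -> dropped
  - ticket 7 (Login fails): agent_id=NULL, no match -> dropped
So 2 of 7 rows are dropped.

SQL:
SELECT a.title, b.name AS agent
FROM tickets a
INNER JOIN agents b ON a.agent_id = b.id

Result:
title          | agent 
---------------+-------
Crash on save  | Zoe   
Wrong timezone | Zoe   
Null pointer   | Uma   
Wrong total    | Victor
Stale cache    | Uma   


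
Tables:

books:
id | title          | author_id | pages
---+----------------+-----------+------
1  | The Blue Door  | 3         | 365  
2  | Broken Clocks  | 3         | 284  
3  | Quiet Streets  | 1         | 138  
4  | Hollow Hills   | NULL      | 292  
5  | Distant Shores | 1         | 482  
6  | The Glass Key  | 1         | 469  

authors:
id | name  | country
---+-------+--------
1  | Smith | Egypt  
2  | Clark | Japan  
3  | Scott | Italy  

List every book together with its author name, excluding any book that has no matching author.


INNER JOIN keeps only books rows whose author_id matches an id in authors. Walk through each book:
  - book 1 (The Blue Door): author_id=3 -> matches Scott
  - book 2 (Broken Clocks): author_id=3 -> matches Scott
  - book 3 (Quiet Streets): author_id=1 -> matches Smith
  - book 4 (Hollow Hills): author_id=NULL, no match -> dropped
  - book 5 (Distant Shores): author_id=1 -> matches Smith
  - book 6 (The Glass Key): author_id=1 -> matches Smith
So 1 of 6 rows is dropped.

SQL:
SELECT a.title, b.name AS author
FROM books a
INNER JOIN authors b ON a.author_id = b.id

Result:
title          | author
---------------+-------
The Blue Door  | Scott 
Broken Clocks  | Scott 
Quiet Streets  | Smith 
Distant Shores | Smith 
The Glass Key  | Smith 


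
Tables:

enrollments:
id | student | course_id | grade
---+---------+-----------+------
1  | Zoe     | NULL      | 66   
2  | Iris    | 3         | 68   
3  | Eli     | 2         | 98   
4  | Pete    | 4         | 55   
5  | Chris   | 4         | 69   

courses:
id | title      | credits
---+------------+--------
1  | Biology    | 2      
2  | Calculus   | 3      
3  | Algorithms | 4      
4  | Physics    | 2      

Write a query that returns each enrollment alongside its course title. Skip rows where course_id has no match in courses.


INNER JOIN keeps only enrollments rows whose course_id matches an id in courses. Walk through each enrollment:
  - enrollment 1 (Zoe): course_id=NULL, no match -> dropped
  - enrollment 2 (Iris): course_id=3 -> matches Algorithms
  - enrollment 3 (Eli): course_id=2 -> matches Calculus
  - enrollment 4 (Pete): course_id=4 -> matches Physics
  - enrollment 5 (Chris): course_id=4 -> matches Physics
So 1 of 5 rows is dropped.

SQL:
SELECT a.student, b.title AS course
FROM enrollments a
INNER JOIN courses b ON a.course_id = b.id

Result:
student | course    
--------+-----------
Iris    | Algorithms
Eli     | Calculus  
Pete    | Physics   
Chris   | Physics   


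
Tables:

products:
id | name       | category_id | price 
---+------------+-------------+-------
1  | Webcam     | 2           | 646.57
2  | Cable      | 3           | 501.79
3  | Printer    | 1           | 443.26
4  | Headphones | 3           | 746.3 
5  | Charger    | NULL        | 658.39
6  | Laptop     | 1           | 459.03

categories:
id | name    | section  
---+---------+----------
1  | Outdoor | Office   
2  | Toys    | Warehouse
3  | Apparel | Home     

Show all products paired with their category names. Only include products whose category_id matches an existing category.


INNER JOIN keeps only products rows whose category_id matches an id in categories. Walk through each product:
  - product 1 (Webcam): category_id=2 -> matches Toys
  - product 2 (Cable): category_id=3 -> matches Apparel
  - product 3 (Printer): category_id=1 -> matches Outdoor
  - product 4 (Headphones): category_id=3 -> matches Apparel
  - product 5 (Charger): category_id=NULL, no match -> dropped
  - product 6 (Laptop): category_id=1 -> matches Outdoor
So 1 of 6 rows is dropped.

SQL:
SELECT a.name, b.name AS category
FROM products a
INNER JOIN categories b ON a.category_id = b.id

Result:
name       | category
-----------+---------
Webcam     | Toys    
Cable      | Apparel 
Printer    | Outdoor 
Headphones | Apparel 
Laptop     | Outdoor 


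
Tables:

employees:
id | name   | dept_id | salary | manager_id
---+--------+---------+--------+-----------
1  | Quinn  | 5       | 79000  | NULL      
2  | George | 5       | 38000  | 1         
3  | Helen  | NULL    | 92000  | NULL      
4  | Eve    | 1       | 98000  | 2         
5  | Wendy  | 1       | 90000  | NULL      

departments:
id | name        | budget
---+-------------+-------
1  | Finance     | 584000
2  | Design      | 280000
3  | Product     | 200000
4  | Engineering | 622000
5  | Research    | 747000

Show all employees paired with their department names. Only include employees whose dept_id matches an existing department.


INNER JOIN keeps only employees rows whose dept_id matches an id in departments. Walk through each employee:
  - employee 1 (Quinn): dept_id=5 -> matches Research
  - employee 2 (George): dept_id=5 -> matches Research
  - employee 3 (Helen): dept_id=NULL, no match -> dropped
  - employee 4 (Eve): dept_id=1 -> matches Finance
  - employee 5 (Wendy): dept_id=1 -> matches Finance
So 1 of 5 rows is dropped.

SQL:
SELECT a.name, b.name AS department
FROM employees a
INNER JOIN departments b ON a.dept_id = b.id

Result:
name   | department
-------+-----------
Quinn  | Research  
George | Research  
Eve    | Finance   
Wendy  | Finance   


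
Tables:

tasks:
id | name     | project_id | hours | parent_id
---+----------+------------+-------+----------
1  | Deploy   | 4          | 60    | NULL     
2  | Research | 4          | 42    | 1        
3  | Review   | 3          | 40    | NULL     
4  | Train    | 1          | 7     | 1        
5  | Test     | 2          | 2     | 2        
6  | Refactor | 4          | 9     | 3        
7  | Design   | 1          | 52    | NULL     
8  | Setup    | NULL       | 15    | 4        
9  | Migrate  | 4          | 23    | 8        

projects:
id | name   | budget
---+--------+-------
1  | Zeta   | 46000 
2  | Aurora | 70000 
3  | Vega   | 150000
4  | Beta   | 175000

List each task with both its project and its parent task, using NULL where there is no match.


Two LEFT JOINs from the same base table tasks: one to projects via project_id, one to tasks itself via parent_id. Both are LEFT so every task is preserved.
Match against projects:
  - task 1 (Deploy): project_id=4 -> matches Beta
  - task 2 (Research): project_id=4 -> matches Beta
  - task 3 (Review): project_id=3 -> matches Vega
  - task 4 (Train): project_id=1 -> matches Zeta
  - task 5 (Test): project_id=2 -> matches Aurora
  - task 6 (Refactor): project_id=4 -> matches Beta
  - task 7 (Design): project_id=1 -> matches Zeta
  - task 8 (Setup): project_id=NULL, no match -> kept with NULL
  - task 9 (Migrate): project_id=4 -> matches Beta
Match against tasks (self):
  - task 1 (Deploy): parent_id=NULL -> NULL
  - task 2 (Research): parent_id=1 -> Deploy
  - task 3 (Review): parent_id=NULL -> NULL
  - task 4 (Train): parent_id=1 -> Deploy
  - task 5 (Test): parent_id=2 -> Research
  - task 6 (Refactor): parent_id=3 -> Review
  - task 7 (Design): parent_id=NULL -> NULL
  - task 8 (Setup): parent_id=4 -> Train
  - task 9 (Migrate): parent_id=8 -> Setup

SQL:
SELECT a.name, b.name AS project, c.name AS parent
FROM tasks a
LEFT JOIN projects b ON a.project_id = b.id
LEFT JOIN tasks c ON a.parent_id = c.id

Result:
name     | project | parent  
---------+---------+---------
Deploy   | Beta    | NULL    
Research | Beta    | Deploy  
Review   | Vega    | NULL    
Train    | Zeta    | Deploy  
Test     | Aurora  | Research
Refactor | Beta    | Review  
Design   | Zeta    | NULL    
Setup    | NULL    | Train   
Migrate  | Beta    | Setup   


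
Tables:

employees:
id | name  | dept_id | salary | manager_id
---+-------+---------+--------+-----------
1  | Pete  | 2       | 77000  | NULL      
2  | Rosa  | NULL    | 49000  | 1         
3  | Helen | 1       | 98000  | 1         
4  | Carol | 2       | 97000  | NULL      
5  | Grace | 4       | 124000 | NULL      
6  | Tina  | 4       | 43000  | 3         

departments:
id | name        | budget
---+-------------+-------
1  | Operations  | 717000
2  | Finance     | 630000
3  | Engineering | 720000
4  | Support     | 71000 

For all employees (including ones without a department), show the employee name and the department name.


LEFT JOIN keeps every row from employees (the left table); where dept_id has no match in departments, the department columns become NULL. Walk through each employee:
  - employee 1 (Pete): dept_id=2 -> matches Finance
  - employee 2 (Rosa): dept_id=NULL, no match -> kept with NULL
  - employee 3 (Helen): dept_id=1 -> matches Operations
  - employee 4 (Carol): dept_id=2 -> matches Finance
  - employee 5 (Grace): dept_id=4 -> matches Support
  - employee 6 (Tina): dept_id=4 -> matches Support
All 6 rows appear; 1 has NULL department.

SQL:
SELECT a.name, b.name AS department
FROM employees a
LEFT JOIN departments b ON a.dept_id = b.id

Result:
name  | department
------+-----------
Pete  | Finance   
Rosa  | NULL      
Helen | Operations
Carol | Finance   
Grace | Support   
Tina  | Support   


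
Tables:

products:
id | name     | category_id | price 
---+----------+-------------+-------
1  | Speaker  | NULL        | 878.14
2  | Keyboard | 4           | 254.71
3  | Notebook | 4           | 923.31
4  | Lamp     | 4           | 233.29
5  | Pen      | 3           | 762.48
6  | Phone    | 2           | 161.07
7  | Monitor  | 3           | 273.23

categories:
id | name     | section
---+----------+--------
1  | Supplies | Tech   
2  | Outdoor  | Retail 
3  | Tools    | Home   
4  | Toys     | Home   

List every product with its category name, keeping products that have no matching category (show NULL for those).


LEFT JOIN keeps every row from products (the left table); where category_id has no match in categories, the category columns become NULL. Walk through each product:
  - product 1 (Speaker): category_id=NULL, no match -> kept with NULL
  - product 2 (Keyboard): category_id=4 -> matches Toys
  - product 3 (Notebook): category_id=4 -> matches Toys
  - product 4 (Lamp): category_id=4 -> matches Toys
  - product 5 (Pen): category_id=3 -> matches Tools
  - product 6 (Phone): category_id=2 -> matches Outdoor
  - product 7 (Monitor): category_id=3 -> matches Tools
All 7 rows appear; 1 has NULL category.

SQL:
SELECT a.name, b.name AS category
FROM products a
LEFT JOIN categories b ON a.category_id = b.id

Result:
name     | category
---------+---------
Speaker  | NULL    
Keyboard | Toys    
Notebook | Toys    
Lamp     | Toys    
Pen      | Tools   
Phone    | Outdoor 
Monitor  | Tools   


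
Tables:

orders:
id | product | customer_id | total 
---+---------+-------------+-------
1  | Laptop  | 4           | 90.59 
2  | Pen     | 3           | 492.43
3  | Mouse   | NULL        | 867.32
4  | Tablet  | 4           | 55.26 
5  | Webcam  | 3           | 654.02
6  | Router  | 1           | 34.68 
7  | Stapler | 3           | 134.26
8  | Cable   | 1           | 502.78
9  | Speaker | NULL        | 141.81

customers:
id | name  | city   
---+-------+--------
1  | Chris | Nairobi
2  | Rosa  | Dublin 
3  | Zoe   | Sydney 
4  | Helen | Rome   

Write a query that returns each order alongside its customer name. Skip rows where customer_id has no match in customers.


INNER JOIN keeps only orders rows whose customer_id matches an id in customers. Walk through each order:
  - order 1 (Laptop): customer_id=4 -> matches Helen
  - order 2 (Pen): customer_id=3 -> matches Zoe
  - order 3 (Mouse): customer_id=NULL, no match -> dropped
  - order 4 (Tablet): customer_id=4 -> matches Helen
  - order 5 (Webcam): customer_id=3 -> matches Zoe
  - order 6 (Router): customer_id=1 -> matches Chris
  - order 7 (Stapler): customer_id=3 -> matches Zoe
  - order 8 (Cable): customer_id=1 -> matches Chris
  - order 9 (Speaker): customer_id=NULL, no match -> dropped
So 2 of 9 rows are dropped.

SQL:
SELECT a.product, b.name AS customer
FROM orders a
INNER JOIN customers b ON a.customer_id = b.id

Result:
product | customer
--------+---------
Laptop  | Helen   
Pen     | Zoe     
Tablet  | Helen   
Webcam  | Zoe     
Router  | Chris   
Stapler | Zoe     
Cable   | Chris   


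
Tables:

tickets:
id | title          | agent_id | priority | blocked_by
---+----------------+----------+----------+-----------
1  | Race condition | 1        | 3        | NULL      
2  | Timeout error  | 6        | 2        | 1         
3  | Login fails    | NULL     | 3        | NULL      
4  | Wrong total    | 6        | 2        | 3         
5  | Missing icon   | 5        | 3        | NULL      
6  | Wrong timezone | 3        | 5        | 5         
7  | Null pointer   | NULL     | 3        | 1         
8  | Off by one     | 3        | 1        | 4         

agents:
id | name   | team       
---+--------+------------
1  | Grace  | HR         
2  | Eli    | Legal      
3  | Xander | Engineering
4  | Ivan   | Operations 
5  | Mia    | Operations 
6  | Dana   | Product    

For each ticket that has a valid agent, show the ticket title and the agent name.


INNER JOIN keeps only tickets rows whose agent_id matches an id in agents. Walk through each ticket:
  - ticket 1 (Race condition): agent_id=1 -> matches Grace
  - ticket 2 (Timeout error): agent_id=6 -> matches Dana
  - ticket 3 (Login fails): agent_id=NULL, no match -> dropped
  - ticket 4 (Wrong total): agent_id=6 -> matches Dana
  - ticket 5 (Missing icon): agent_id=5 -> matches Mia
  - ticket 6 (Wrong timezone): agent_id=3 -> matches Xander
  - ticket 7 (Null pointer): agent_id=NULL, no match -> dropped
  - ticket 8 (Off by one): agent_id=3 -> matches Xander
So 2 of 8 rows are dropped.

SQL:
SELECT a.title, b.name AS agent
FROM tickets a
INNER JOIN agents b ON a.agent_id = b.id

Result:
title          | agent 
---------------+-------
Race condition | Grace 
Timeout error  | Dana  
Wrong total    | Dana  
Missing icon   | Mia   
Wrong timezone | Xander
Off by one     | Xander


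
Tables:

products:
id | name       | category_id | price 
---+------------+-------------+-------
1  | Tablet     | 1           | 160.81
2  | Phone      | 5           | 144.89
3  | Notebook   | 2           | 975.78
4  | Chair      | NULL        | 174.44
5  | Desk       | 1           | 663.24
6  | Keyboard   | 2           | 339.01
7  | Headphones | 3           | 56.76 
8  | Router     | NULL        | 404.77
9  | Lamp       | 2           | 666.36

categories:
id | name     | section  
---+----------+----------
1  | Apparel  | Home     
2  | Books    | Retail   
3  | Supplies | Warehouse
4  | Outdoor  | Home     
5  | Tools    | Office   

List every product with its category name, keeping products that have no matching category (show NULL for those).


LEFT JOIN keeps every row from products (the left table); where category_id has no match in categories, the category columns become NULL. Walk through each product:
  - product 1 (Tablet): category_id=1 -> matches Apparel
  - product 2 (Phone): category_id=5 -> matches Tools
  - product 3 (Notebook): category_id=2 -> matches Books
  - product 4 (Chair): category_id=NULL, no match -> kept with NULL
  - product 5 (Desk): category_id=1 -> matches Apparel
  - product 6 (Keyboard): category_id=2 -> matches Books
  - product 7 (Headphones): category_id=3 -> matches Supplies
  - product 8 (Router): category_id=NULL, no match -> kept with NULL
  - product 9 (Lamp): category_id=2 -> matches Books
All 9 rows appear; 2 have NULL category.

SQL:
SELECT a.name, b.name AS category
FROM products a
LEFT JOIN categories b ON a.category_id = b.id

Result:
name       | category
-----------+---------
Tablet     | Apparel 
Phone      | Tools   
Notebook   | Books   
Chair      | NULL    
Desk       | Apparel 
Keyboard   | Books   
Headphones | Supplies
Router     | NULL    
Lamp       | Books   


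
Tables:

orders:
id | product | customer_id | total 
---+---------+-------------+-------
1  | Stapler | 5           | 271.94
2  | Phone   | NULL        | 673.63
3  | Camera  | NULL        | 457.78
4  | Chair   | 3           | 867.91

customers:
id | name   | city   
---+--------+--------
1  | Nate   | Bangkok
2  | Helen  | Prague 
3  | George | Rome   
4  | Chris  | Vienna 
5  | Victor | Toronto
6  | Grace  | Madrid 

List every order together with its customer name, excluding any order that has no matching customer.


INNER JOIN keeps only orders rows whose customer_id matches an id in customers. Walk through each order:
  - order 1 (Stapler): customer_id=5 -> matches Victor
  - order 2 (Phone): customer_id=NULL, no match -> dropped
  - order 3 (Camera): customer_id=NULL, no match -> dropped
  - order 4 (Chair): customer_id=3 -> matches George
So 2 of 4 rows are dropped.

SQL:
SELECT a.product, b.name AS customer
FROM orders a
INNER JOIN customers b ON a.customer_id = b.id

Result:
product | customer
--------+---------
Stapler | Victor  
Chair   | George  


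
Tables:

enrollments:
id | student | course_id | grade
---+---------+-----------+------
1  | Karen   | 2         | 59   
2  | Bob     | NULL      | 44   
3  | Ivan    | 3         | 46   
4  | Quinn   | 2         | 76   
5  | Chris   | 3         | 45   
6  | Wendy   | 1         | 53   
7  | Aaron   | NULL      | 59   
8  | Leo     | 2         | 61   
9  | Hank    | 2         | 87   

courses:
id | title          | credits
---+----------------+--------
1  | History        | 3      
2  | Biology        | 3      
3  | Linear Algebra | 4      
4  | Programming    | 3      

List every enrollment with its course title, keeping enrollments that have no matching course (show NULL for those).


LEFT JOIN keeps every row from enrollments (the left table); where course_id has no match in courses, the course columns become NULL. Walk through each enrollment:
  - enrollment 1 (Karen): course_id=2 -> matches Biology
  - enrollment 2 (Bob): course_id=NULL, no match -> kept with NULL
  - enrollment 3 (Ivan): course_id=3 -> matches Linear Algebra
  - enrollment 4 (Quinn): course_id=2 -> matches Biology
  - enrollment 5 (Chris): course_id=3 -> matches Linear Algebra
  - enrollment 6 (Wendy): course_id=1 -> matches History
  - enrollment 7 (Aaron): course_id=NULL, no match -> kept with NULL
  - enrollment 8 (Leo): course_id=2 -> matches Biology
  - enrollment 9 (Hank): course_id=2 -> matches Biology
All 9 rows appear; 2 have NULL course.

SQL:
SELECT a.student, b.title AS course
FROM enrollments a
LEFT JOIN courses b ON a.course_id = b.id

Result:
student | course        
--------+---------------
Karen   | Biology       
Bob     | NULL          
Ivan    | Linear Algebra
Quinn   | Biology       
Chris   | Linear Algebra
Wendy   | History       
Aaron   | NULL          
Leo     | Biology       
Hank    | Biology       


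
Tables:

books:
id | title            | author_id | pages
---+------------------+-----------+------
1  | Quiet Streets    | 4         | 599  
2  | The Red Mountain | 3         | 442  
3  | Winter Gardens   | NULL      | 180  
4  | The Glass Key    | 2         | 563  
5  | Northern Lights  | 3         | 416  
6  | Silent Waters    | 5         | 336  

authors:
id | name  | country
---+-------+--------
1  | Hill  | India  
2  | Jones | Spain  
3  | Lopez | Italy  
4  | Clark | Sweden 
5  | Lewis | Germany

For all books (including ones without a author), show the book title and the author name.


LEFT JOIN keeps every row from books (the left table); where author_id has no match in authors, the author columns become NULL. Walk through each book:
  - book 1 (Quiet Streets): author_id=4 -> matches Clark
  - book 2 (The Red Mountain): author_id=3 -> matches Lopez
  - book 3 (Winter Gardens): author_id=NULL, no match -> kept with NULL
  - book 4 (The Glass Key): author_id=2 -> matches Jones
  - book 5 (Northern Lights): author_id=3 -> matches Lopez
  - book 6 (Silent Waters): author_id=5 -> matches Lewis
All 6 rows appear; 1 has NULL author.

SQL:
SELECT a.title, b.name AS author
FROM books a
LEFT JOIN authors b ON a.author_id = b.id

Result:
title            | author
-----------------+-------
Quiet Streets    | Clark 
The Red Mountain | Lopez 
Winter Gardens   | NULL  
The Glass Key    | Jones 
Northern Lights  | Lopez 
Silent Waters    | Lewis 


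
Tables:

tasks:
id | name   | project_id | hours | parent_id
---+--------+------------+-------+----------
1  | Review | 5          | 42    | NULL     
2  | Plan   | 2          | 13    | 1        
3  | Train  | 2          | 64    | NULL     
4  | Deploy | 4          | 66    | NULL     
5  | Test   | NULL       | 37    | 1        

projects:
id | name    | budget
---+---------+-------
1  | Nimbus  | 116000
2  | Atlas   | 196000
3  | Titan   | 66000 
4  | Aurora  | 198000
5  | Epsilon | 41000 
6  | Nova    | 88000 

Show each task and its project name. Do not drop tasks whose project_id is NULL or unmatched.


LEFT JOIN keeps every row from tasks (the left table); where project_id has no match in projects, the project columns become NULL. Walk through each task:
  - task 1 (Review): project_id=5 -> matches Epsilon
  - task 2 (Plan): project_id=2 -> matches Atlas
  - task 3 (Train): project_id=2 -> matches Atlas
  - task 4 (Deploy): project_id=4 -> matches Aurora
  - task 5 (Test): project_id=NULL, no match -> kept with NULL
All 5 rows appear; 1 has NULL project.

SQL:
SELECT a.name, b.name AS project
FROM tasks a
LEFT JOIN projects b ON a.project_id = b.id

Result:
name   | project
-------+--------
Review | Epsilon
Plan   | Atlas  
Train  | Atlas  
Deploy | Aurora 
Test   | NULL   


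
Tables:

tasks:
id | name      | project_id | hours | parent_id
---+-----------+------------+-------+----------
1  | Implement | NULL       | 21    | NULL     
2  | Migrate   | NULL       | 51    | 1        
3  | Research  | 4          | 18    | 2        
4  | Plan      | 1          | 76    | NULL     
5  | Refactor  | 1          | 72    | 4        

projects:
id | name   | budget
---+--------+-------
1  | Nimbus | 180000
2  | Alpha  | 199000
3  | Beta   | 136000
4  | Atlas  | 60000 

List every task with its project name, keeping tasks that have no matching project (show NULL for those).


LEFT JOIN keeps every row from tasks (the left table); where project_id has no match in projects, the project columns become NULL. Walk through each task:
  - task 1 (Implement): project_id=NULL, no match -> kept with NULL
  - task 2 (Migrate): project_id=NULL, no match -> kept with NULL
  - task 3 (Research): project_id=4 -> matches Atlas
  - task 4 (Plan): project_id=1 -> matches Nimbus
  - task 5 (Refactor): project_id=1 -> matches Nimbus
All 5 rows appear; 2 have NULL project.

SQL:
SELECT a.name, b.name AS project
FROM tasks a
LEFT JOIN projects b ON a.project_id = b.id

Result:
name      | project
----------+--------
Implement | NULL   
Migrate   | NULL   
Research  | Atlas  
Plan      | Nimbus 
Refactor  | Nimbus 


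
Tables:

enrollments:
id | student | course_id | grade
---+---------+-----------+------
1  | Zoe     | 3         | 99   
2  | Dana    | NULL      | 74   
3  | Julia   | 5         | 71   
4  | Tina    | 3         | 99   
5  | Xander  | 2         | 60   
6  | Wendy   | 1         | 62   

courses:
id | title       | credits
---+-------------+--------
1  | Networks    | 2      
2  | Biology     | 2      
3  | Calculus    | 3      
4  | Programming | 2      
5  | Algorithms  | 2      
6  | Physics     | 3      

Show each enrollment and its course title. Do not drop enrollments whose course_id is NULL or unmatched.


LEFT JOIN keeps every row from enrollments (the left table); where course_id has no match in courses, the course columns become NULL. Walk through each enrollment:
  - enrollment 1 (Zoe): course_id=3 -> matches Calculus
  - enrollment 2 (Dana): course_id=NULL, no match -> kept with NULL
  - enrollment 3 (Julia): course_id=5 -> matches Algorithms
  - enrollment 4 (Tina): course_id=3 -> matches Calculus
  - enrollment 5 (Xander): course_id=2 -> matches Biology
  - enrollment 6 (Wendy): course_id=1 -> matches Networks
All 6 rows appear; 1 has NULL course.

SQL:
SELECT a.student, b.title AS course
FROM enrollments a
LEFT JOIN courses b ON a.course_id = b.id

Result:
student | course    
--------+-----------
Zoe     | Calculus  
Dana    | NULL      
Julia   | Algorithms
Tina    | Calculus  
Xander  | Biology   
Wendy   | Networks  


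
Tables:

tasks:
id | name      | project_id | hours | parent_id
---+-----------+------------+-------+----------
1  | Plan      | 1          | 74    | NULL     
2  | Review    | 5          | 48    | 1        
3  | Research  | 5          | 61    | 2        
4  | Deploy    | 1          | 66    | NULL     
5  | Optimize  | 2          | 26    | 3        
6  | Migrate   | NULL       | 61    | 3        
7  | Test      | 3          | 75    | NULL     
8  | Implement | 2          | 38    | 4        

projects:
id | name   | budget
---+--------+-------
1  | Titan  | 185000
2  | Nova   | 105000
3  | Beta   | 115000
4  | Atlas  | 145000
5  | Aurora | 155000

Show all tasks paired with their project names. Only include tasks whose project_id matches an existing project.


INNER JOIN keeps only tasks rows whose project_id matches an id in projects. Walk through each task:
  - task 1 (Plan): project_id=1 -> matches Titan
  - task 2 (Review): project_id=5 -> matches Aurora
  - task 3 (Research): project_id=5 -> matches Aurora
  - task 4 (Deploy): project_id=1 -> matches Titan
  - task 5 (Optimize): project_id=2 -> matches Nova
  - task 6 (Migrate): project_id=NULL, no match -> dropped
  - task 7 (Test): project_id=3 -> matches Beta
  - task 8 (Implement): project_id=2 -> matches Nova
So 1 of 8 rows is dropped.

SQL:
SELECT a.name, b.name AS project
FROM tasks a
INNER JOIN projects b ON a.project_id = b.id

Result:
name      | project
----------+--------
Plan      | Titan  
Review    | Aurora 
Research  | Aurora 
Deploy    | Titan  
Optimize  | Nova   
Test      | Beta   
Implement | Nova   


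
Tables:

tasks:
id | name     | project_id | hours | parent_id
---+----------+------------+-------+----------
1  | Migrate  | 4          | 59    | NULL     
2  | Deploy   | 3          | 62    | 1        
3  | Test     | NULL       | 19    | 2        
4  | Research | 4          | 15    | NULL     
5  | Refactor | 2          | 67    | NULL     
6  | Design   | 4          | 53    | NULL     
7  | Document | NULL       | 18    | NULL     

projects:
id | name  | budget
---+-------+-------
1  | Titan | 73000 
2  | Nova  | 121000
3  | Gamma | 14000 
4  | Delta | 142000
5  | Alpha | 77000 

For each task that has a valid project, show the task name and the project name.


INNER JOIN keeps only tasks rows whose project_id matches an id in projects. Walk through each task:
  - task 1 (Migrate): project_id=4 -> matches Delta
  - task 2 (Deploy): project_id=3 -> matches Gamma
  - task 3 (Test): project_id=NULL, no match -> dropped
  - task 4 (Research): project_id=4 -> matches Delta
  - task 5 (Refactor): project_id=2 -> matches Nova
  - task 6 (Design): project_id=4 -> matches Delta
  - task 7 (Document): project_id=NULL, no match -> dropped
So 2 of 7 rows are dropped.

SQL:
SELECT a.name, b.name AS project
FROM tasks a
INNER JOIN projects b ON a.project_id = b.id

Result:
name     | project
---------+--------
Migrate  | Delta  
Deploy   | Gamma  
Research | Delta  
Refactor | Nova   
Design   | Delta  


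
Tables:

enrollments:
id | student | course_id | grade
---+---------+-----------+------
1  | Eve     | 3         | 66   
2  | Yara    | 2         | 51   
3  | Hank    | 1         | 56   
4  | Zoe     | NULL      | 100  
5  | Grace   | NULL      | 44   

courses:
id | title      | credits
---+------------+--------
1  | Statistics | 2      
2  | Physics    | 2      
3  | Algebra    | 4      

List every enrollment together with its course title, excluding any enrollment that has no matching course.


INNER JOIN keeps only enrollments rows whose course_id matches an id in courses. Walk through each enrollment:
  - enrollment 1 (Eve): course_id=3 -> matches Algebra
  - enrollment 2 (Yara): course_id=2 -> matches Physics
  - enrollment 3 (Hank): course_id=1 -> matches Statistics
  - enrollment 4 (Zoe): course_id=NULL, no match -> dropped
  - enrollment 5 (Grace): course_id=NULL, no match -> dropped
So 2 of 5 rows are dropped.

SQL:
SELECT a.student, b.title AS course
FROM enrollments a
INNER JOIN courses b ON a.course_id = b.id

Result:
student | course    
--------+-----------
Eve     | Algebra   
Yara    | Physics   
Hank    | Statistics
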